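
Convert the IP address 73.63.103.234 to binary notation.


73 = 01001001
63 = 00111111
103 = 01100111
234 = 11101010
Binary: 01001001.00111111.01100111.11101010


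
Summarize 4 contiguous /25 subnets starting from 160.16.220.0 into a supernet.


Original prefix: /25
Number of subnets: 4 = 2^2
New prefix = 25 - 2 = 23
Supernet: 160.16.220.0/23


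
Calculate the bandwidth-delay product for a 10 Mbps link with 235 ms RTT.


BDP = bandwidth * RTT
= 10 Mbps * 235 ms
= 10 * 1e6 * 235 / 1000 bits
= 2350000 bits
= 293750 bytes
= 286.8652 KB
BDP = 2350000 bits (293750 bytes)


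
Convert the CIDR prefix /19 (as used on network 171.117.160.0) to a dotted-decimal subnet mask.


/19 means 19 network bits, 13 host bits
Binary: 11111111111111111110000000000000
Mask: 255.255.224.0


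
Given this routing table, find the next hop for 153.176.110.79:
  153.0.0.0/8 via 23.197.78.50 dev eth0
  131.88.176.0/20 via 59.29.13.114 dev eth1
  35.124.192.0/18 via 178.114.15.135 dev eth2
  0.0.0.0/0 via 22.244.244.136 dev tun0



Longest prefix match for 153.176.110.79:
  /8 153.0.0.0: MATCH
  /20 131.88.176.0: no
  /18 35.124.192.0: no
  /0 0.0.0.0: MATCH
Selected: next-hop 23.197.78.50 via eth0 (matched /8)


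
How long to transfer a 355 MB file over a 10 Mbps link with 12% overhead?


Effective throughput = 10 * (1 - 12/100) = 8.8 Mbps
File size in Mb = 355 * 8 = 2840 Mb
Time = 2840 / 8.8
Time = 322.7273 seconds


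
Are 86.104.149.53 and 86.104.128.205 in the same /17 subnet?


Mask: 255.255.128.0
86.104.149.53 AND mask = 86.104.128.0
86.104.128.205 AND mask = 86.104.128.0
Yes, same subnet (86.104.128.0)


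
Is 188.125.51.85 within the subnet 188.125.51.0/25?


Subnet network: 188.125.51.0
Test IP AND mask: 188.125.51.0
Yes, 188.125.51.85 is in 188.125.51.0/25


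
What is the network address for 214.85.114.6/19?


IP:   11010110.01010101.01110010.00000110
Mask: 11111111.11111111.11100000.00000000
AND operation:
Net:  11010110.01010101.01100000.00000000
Network: 214.85.96.0/19


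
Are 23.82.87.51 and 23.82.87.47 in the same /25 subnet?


Mask: 255.255.255.128
23.82.87.51 AND mask = 23.82.87.0
23.82.87.47 AND mask = 23.82.87.0
Yes, same subnet (23.82.87.0)


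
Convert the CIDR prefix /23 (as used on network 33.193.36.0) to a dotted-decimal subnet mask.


/23 means 23 network bits, 9 host bits
Binary: 11111111111111111111111000000000
Mask: 255.255.254.0


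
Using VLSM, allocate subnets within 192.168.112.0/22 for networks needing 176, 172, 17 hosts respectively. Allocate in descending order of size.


176 hosts -> /24 (254 usable): 192.168.112.0/24
172 hosts -> /24 (254 usable): 192.168.113.0/24
17 hosts -> /27 (30 usable): 192.168.114.0/27
Allocation: 192.168.112.0/24 (176 hosts, 254 usable); 192.168.113.0/24 (172 hosts, 254 usable); 192.168.114.0/27 (17 hosts, 30 usable)


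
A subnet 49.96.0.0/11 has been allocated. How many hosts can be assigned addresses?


Host bits = 32 - 11 = 21
Total addresses = 2^21 = 2097152
Usable = total - 2 (network and broadcast)
Usable hosts: 2097150


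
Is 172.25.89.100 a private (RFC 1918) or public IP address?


RFC 1918 private ranges:
  10.0.0.0/8 (10.0.0.0 - 10.255.255.255)
  172.16.0.0/12 (172.16.0.0 - 172.31.255.255)
  192.168.0.0/16 (192.168.0.0 - 192.168.255.255)
Private (in 172.16.0.0/12)


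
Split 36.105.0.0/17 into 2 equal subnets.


New prefix = 17 + 1 = 18
Each subnet has 16384 addresses
  36.105.0.0/18
  36.105.64.0/18
Subnets: 36.105.0.0/18, 36.105.64.0/18


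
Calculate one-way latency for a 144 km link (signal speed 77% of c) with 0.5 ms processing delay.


Speed = 0.77 * 3e5 km/s = 231000 km/s
Propagation delay = 144 / 231000 = 0.0006 s = 0.6234 ms
Processing delay = 0.5 ms
Total one-way latency = 1.1234 ms


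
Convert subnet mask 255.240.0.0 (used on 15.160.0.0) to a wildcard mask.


Subnet mask: 255.240.0.0
Wildcard = 255.255.255.255 - subnet mask
255 - 255 = 0
255 - 240 = 15
255 - 0 = 255
255 - 0 = 255
Wildcard: 0.15.255.255


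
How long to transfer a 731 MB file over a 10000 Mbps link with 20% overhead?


Effective throughput = 10000 * (1 - 20/100) = 8000 Mbps
File size in Mb = 731 * 8 = 5848 Mb
Time = 5848 / 8000
Time = 0.731 seconds


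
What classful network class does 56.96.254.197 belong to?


First octet: 56
Binary: 00111000
0xxxxxxx -> Class A (1-126)
Class A, default mask 255.0.0.0 (/8)


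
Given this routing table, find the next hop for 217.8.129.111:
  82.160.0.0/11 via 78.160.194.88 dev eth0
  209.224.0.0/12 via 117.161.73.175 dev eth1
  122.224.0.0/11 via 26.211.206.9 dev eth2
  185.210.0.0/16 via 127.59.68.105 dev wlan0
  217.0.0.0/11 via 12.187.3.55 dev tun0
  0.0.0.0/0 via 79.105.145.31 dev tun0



Longest prefix match for 217.8.129.111:
  /11 82.160.0.0: no
  /12 209.224.0.0: no
  /11 122.224.0.0: no
  /16 185.210.0.0: no
  /11 217.0.0.0: MATCH
  /0 0.0.0.0: MATCH
Selected: next-hop 12.187.3.55 via tun0 (matched /11)


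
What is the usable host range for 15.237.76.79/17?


Network: 15.237.0.0
Broadcast: 15.237.127.255
First usable = network + 1
Last usable = broadcast - 1
Range: 15.237.0.1 to 15.237.127.254


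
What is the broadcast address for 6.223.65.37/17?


Network: 6.223.0.0/17
Host bits = 15
Set all host bits to 1:
Broadcast: 6.223.127.255


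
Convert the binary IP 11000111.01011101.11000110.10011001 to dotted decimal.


11000111 = 199
01011101 = 93
11000110 = 198
10011001 = 153
IP: 199.93.198.153


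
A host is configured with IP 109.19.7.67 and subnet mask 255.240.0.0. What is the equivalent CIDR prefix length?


Binary: 11111111.11110000.00000000.00000000
Count leading 1s
Prefix: /12


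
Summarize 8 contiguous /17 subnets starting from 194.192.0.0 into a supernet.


Original prefix: /17
Number of subnets: 8 = 2^3
New prefix = 17 - 3 = 14
Supernet: 194.192.0.0/14


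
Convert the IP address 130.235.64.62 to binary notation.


130 = 10000010
235 = 11101011
64 = 01000000
62 = 00111110
Binary: 10000010.11101011.01000000.00111110


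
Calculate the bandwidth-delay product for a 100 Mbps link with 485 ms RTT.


BDP = bandwidth * RTT
= 100 Mbps * 485 ms
= 100 * 1e6 * 485 / 1000 bits
= 48500000 bits
= 6062500 bytes
= 5920.4102 KB
BDP = 48500000 bits (6062500 bytes)


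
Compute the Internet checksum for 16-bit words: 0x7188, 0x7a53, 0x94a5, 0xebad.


Sum all words (with carry folding):
+ 0x7188 = 0x7188
+ 0x7a53 = 0xebdb
+ 0x94a5 = 0x8081
+ 0xebad = 0x6c2f
One's complement: ~0x6c2f
Checksum = 0x93d0


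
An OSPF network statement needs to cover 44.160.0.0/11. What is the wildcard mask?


Subnet mask: 255.224.0.0
Wildcard = 255.255.255.255 - subnet mask
255 - 255 = 0
255 - 224 = 31
255 - 0 = 255
255 - 0 = 255
Wildcard: 0.31.255.255


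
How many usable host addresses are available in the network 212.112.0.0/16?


Host bits = 32 - 16 = 16
Total addresses = 2^16 = 65536
Usable = total - 2 (network and broadcast)
Usable hosts: 65534


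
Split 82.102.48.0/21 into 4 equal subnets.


New prefix = 21 + 2 = 23
Each subnet has 512 addresses
  82.102.48.0/23
  82.102.50.0/23
  82.102.52.0/23
  82.102.54.0/23
Subnets: 82.102.48.0/23, 82.102.50.0/23, 82.102.52.0/23, 82.102.54.0/23


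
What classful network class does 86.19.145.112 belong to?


First octet: 86
Binary: 01010110
0xxxxxxx -> Class A (1-126)
Class A, default mask 255.0.0.0 (/8)


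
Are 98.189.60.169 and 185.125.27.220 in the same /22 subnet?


Mask: 255.255.252.0
98.189.60.169 AND mask = 98.189.60.0
185.125.27.220 AND mask = 185.125.24.0
No, different subnets (98.189.60.0 vs 185.125.24.0)


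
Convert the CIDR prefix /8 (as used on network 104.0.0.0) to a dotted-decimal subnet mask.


/8 means 8 network bits, 24 host bits
Binary: 11111111000000000000000000000000
Mask: 255.0.0.0


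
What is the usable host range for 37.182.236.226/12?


Network: 37.176.0.0
Broadcast: 37.191.255.255
First usable = network + 1
Last usable = broadcast - 1
Range: 37.176.0.1 to 37.191.255.254


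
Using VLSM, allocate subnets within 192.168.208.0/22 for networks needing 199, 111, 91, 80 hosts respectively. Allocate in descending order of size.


199 hosts -> /24 (254 usable): 192.168.208.0/24
111 hosts -> /25 (126 usable): 192.168.209.0/25
91 hosts -> /25 (126 usable): 192.168.209.128/25
80 hosts -> /25 (126 usable): 192.168.210.0/25
Allocation: 192.168.208.0/24 (199 hosts, 254 usable); 192.168.209.0/25 (111 hosts, 126 usable); 192.168.209.128/25 (91 hosts, 126 usable); 192.168.210.0/25 (80 hosts, 126 usable)


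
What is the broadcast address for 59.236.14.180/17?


Network: 59.236.0.0/17
Host bits = 15
Set all host bits to 1:
Broadcast: 59.236.127.255


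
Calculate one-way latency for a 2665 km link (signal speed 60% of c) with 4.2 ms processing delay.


Speed = 0.6 * 3e5 km/s = 180000 km/s
Propagation delay = 2665 / 180000 = 0.0148 s = 14.8056 ms
Processing delay = 4.2 ms
Total one-way latency = 19.0056 ms


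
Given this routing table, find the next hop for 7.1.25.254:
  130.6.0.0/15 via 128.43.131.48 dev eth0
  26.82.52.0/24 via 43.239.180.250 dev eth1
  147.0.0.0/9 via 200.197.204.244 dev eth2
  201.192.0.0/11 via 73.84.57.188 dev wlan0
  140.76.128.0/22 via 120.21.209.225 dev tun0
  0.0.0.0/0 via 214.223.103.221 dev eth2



Longest prefix match for 7.1.25.254:
  /15 130.6.0.0: no
  /24 26.82.52.0: no
  /9 147.0.0.0: no
  /11 201.192.0.0: no
  /22 140.76.128.0: no
  /0 0.0.0.0: MATCH
Selected: next-hop 214.223.103.221 via eth2 (matched /0)


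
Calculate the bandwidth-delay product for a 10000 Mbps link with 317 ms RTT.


BDP = bandwidth * RTT
= 10000 Mbps * 317 ms
= 10000 * 1e6 * 317 / 1000 bits
= 3170000000 bits
= 396250000 bytes
= 386962.8906 KB
BDP = 3170000000 bits (396250000 bytes)


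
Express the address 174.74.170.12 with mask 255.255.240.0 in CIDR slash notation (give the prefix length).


Binary: 11111111.11111111.11110000.00000000
Count leading 1s
Prefix: /20


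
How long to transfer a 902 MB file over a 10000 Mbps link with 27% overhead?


Effective throughput = 10000 * (1 - 27/100) = 7300 Mbps
File size in Mb = 902 * 8 = 7216 Mb
Time = 7216 / 7300
Time = 0.9885 seconds


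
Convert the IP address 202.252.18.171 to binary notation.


202 = 11001010
252 = 11111100
18 = 00010010
171 = 10101011
Binary: 11001010.11111100.00010010.10101011


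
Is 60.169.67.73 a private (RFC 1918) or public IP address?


RFC 1918 private ranges:
  10.0.0.0/8 (10.0.0.0 - 10.255.255.255)
  172.16.0.0/12 (172.16.0.0 - 172.31.255.255)
  192.168.0.0/16 (192.168.0.0 - 192.168.255.255)
Public (not in any RFC 1918 range)


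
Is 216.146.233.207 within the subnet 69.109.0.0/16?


Subnet network: 69.109.0.0
Test IP AND mask: 216.146.0.0
No, 216.146.233.207 is not in 69.109.0.0/16


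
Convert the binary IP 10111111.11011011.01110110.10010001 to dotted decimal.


10111111 = 191
11011011 = 219
01110110 = 118
10010001 = 145
IP: 191.219.118.145


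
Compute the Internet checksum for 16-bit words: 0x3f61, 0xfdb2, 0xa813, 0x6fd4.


Sum all words (with carry folding):
+ 0x3f61 = 0x3f61
+ 0xfdb2 = 0x3d14
+ 0xa813 = 0xe527
+ 0x6fd4 = 0x54fc
One's complement: ~0x54fc
Checksum = 0xab03


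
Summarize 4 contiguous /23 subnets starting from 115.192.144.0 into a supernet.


Original prefix: /23
Number of subnets: 4 = 2^2
New prefix = 23 - 2 = 21
Supernet: 115.192.144.0/21


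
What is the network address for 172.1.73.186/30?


IP:   10101100.00000001.01001001.10111010
Mask: 11111111.11111111.11111111.11111100
AND operation:
Net:  10101100.00000001.01001001.10111000
Network: 172.1.73.184/30


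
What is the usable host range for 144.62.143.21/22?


Network: 144.62.140.0
Broadcast: 144.62.143.255
First usable = network + 1
Last usable = broadcast - 1
Range: 144.62.140.1 to 144.62.143.254


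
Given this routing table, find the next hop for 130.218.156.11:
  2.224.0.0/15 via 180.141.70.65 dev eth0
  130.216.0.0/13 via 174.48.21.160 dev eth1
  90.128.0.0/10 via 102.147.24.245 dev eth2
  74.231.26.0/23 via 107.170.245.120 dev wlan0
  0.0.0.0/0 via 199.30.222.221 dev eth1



Longest prefix match for 130.218.156.11:
  /15 2.224.0.0: no
  /13 130.216.0.0: MATCH
  /10 90.128.0.0: no
  /23 74.231.26.0: no
  /0 0.0.0.0: MATCH
Selected: next-hop 174.48.21.160 via eth1 (matched /13)


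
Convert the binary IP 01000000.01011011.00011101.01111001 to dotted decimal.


01000000 = 64
01011011 = 91
00011101 = 29
01111001 = 121
IP: 64.91.29.121


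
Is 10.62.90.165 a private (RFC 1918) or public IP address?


RFC 1918 private ranges:
  10.0.0.0/8 (10.0.0.0 - 10.255.255.255)
  172.16.0.0/12 (172.16.0.0 - 172.31.255.255)
  192.168.0.0/16 (192.168.0.0 - 192.168.255.255)
Private (in 10.0.0.0/8)


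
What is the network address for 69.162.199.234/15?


IP:   01000101.10100010.11000111.11101010
Mask: 11111111.11111110.00000000.00000000
AND operation:
Net:  01000101.10100010.00000000.00000000
Network: 69.162.0.0/15


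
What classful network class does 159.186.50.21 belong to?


First octet: 159
Binary: 10011111
10xxxxxx -> Class B (128-191)
Class B, default mask 255.255.0.0 (/16)


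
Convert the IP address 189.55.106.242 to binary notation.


189 = 10111101
55 = 00110111
106 = 01101010
242 = 11110010
Binary: 10111101.00110111.01101010.11110010


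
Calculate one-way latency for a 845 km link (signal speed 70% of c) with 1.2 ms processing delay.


Speed = 0.7 * 3e5 km/s = 210000 km/s
Propagation delay = 845 / 210000 = 0.004 s = 4.0238 ms
Processing delay = 1.2 ms
Total one-way latency = 5.2238 ms


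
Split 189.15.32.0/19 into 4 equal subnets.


New prefix = 19 + 2 = 21
Each subnet has 2048 addresses
  189.15.32.0/21
  189.15.40.0/21
  189.15.48.0/21
  189.15.56.0/21
Subnets: 189.15.32.0/21, 189.15.40.0/21, 189.15.48.0/21, 189.15.56.0/21


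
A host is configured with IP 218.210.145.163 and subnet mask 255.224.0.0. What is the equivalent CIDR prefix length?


Binary: 11111111.11100000.00000000.00000000
Count leading 1s
Prefix: /11


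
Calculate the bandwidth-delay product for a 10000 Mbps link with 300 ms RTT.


BDP = bandwidth * RTT
= 10000 Mbps * 300 ms
= 10000 * 1e6 * 300 / 1000 bits
= 3000000000 bits
= 375000000 bytes
= 366210.9375 KB
BDP = 3000000000 bits (375000000 bytes)


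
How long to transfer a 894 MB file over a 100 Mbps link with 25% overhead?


Effective throughput = 100 * (1 - 25/100) = 75 Mbps
File size in Mb = 894 * 8 = 7152 Mb
Time = 7152 / 75
Time = 95.36 seconds


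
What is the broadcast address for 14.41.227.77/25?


Network: 14.41.227.0/25
Host bits = 7
Set all host bits to 1:
Broadcast: 14.41.227.127


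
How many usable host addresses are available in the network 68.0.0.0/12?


Host bits = 32 - 12 = 20
Total addresses = 2^20 = 1048576
Usable = total - 2 (network and broadcast)
Usable hosts: 1048574


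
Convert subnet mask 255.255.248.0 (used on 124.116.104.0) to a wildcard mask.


Subnet mask: 255.255.248.0
Wildcard = 255.255.255.255 - subnet mask
255 - 255 = 0
255 - 255 = 0
255 - 248 = 7
255 - 0 = 255
Wildcard: 0.0.7.255


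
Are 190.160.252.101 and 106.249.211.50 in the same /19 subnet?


Mask: 255.255.224.0
190.160.252.101 AND mask = 190.160.224.0
106.249.211.50 AND mask = 106.249.192.0
No, different subnets (190.160.224.0 vs 106.249.192.0)


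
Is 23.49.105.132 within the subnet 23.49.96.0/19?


Subnet network: 23.49.96.0
Test IP AND mask: 23.49.96.0
Yes, 23.49.105.132 is in 23.49.96.0/19


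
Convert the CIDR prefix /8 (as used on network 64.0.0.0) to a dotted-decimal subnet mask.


/8 means 8 network bits, 24 host bits
Binary: 11111111000000000000000000000000
Mask: 255.0.0.0


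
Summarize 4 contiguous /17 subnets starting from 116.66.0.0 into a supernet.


Original prefix: /17
Number of subnets: 4 = 2^2
New prefix = 17 - 2 = 15
Supernet: 116.66.0.0/15


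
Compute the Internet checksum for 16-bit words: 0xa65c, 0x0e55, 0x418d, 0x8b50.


Sum all words (with carry folding):
+ 0xa65c = 0xa65c
+ 0x0e55 = 0xb4b1
+ 0x418d = 0xf63e
+ 0x8b50 = 0x818f
One's complement: ~0x818f
Checksum = 0x7e70


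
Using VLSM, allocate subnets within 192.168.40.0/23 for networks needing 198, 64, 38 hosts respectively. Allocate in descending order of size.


198 hosts -> /24 (254 usable): 192.168.40.0/24
64 hosts -> /25 (126 usable): 192.168.41.0/25
38 hosts -> /26 (62 usable): 192.168.41.128/26
Allocation: 192.168.40.0/24 (198 hosts, 254 usable); 192.168.41.0/25 (64 hosts, 126 usable); 192.168.41.128/26 (38 hosts, 62 usable)


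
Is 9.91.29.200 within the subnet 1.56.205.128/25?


Subnet network: 1.56.205.128
Test IP AND mask: 9.91.29.128
No, 9.91.29.200 is not in 1.56.205.128/25


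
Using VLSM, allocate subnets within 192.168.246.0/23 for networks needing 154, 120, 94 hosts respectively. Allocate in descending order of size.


154 hosts -> /24 (254 usable): 192.168.246.0/24
120 hosts -> /25 (126 usable): 192.168.247.0/25
94 hosts -> /25 (126 usable): 192.168.247.128/25
Allocation: 192.168.246.0/24 (154 hosts, 254 usable); 192.168.247.0/25 (120 hosts, 126 usable); 192.168.247.128/25 (94 hosts, 126 usable)


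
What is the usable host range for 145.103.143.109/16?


Network: 145.103.0.0
Broadcast: 145.103.255.255
First usable = network + 1
Last usable = broadcast - 1
Range: 145.103.0.1 to 145.103.255.254


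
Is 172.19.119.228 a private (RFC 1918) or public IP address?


RFC 1918 private ranges:
  10.0.0.0/8 (10.0.0.0 - 10.255.255.255)
  172.16.0.0/12 (172.16.0.0 - 172.31.255.255)
  192.168.0.0/16 (192.168.0.0 - 192.168.255.255)
Private (in 172.16.0.0/12)


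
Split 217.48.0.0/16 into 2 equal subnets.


New prefix = 16 + 1 = 17
Each subnet has 32768 addresses
  217.48.0.0/17
  217.48.128.0/17
Subnets: 217.48.0.0/17, 217.48.128.0/17


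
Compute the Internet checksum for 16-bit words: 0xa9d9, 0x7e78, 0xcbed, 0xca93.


Sum all words (with carry folding):
+ 0xa9d9 = 0xa9d9
+ 0x7e78 = 0x2852
+ 0xcbed = 0xf43f
+ 0xca93 = 0xbed3
One's complement: ~0xbed3
Checksum = 0x412c


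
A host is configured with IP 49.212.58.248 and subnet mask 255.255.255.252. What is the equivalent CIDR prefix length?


Binary: 11111111.11111111.11111111.11111100
Count leading 1s
Prefix: /30


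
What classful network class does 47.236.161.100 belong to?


First octet: 47
Binary: 00101111
0xxxxxxx -> Class A (1-126)
Class A, default mask 255.0.0.0 (/8)


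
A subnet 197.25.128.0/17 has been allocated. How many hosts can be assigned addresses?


Host bits = 32 - 17 = 15
Total addresses = 2^15 = 32768
Usable = total - 2 (network and broadcast)
Usable hosts: 32766


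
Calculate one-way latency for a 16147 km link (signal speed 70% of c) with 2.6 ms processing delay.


Speed = 0.7 * 3e5 km/s = 210000 km/s
Propagation delay = 16147 / 210000 = 0.0769 s = 76.8905 ms
Processing delay = 2.6 ms
Total one-way latency = 79.4905 ms


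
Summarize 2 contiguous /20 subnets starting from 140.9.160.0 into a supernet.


Original prefix: /20
Number of subnets: 2 = 2^1
New prefix = 20 - 1 = 19
Supernet: 140.9.160.0/19


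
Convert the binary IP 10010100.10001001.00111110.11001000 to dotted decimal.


10010100 = 148
10001001 = 137
00111110 = 62
11001000 = 200
IP: 148.137.62.200


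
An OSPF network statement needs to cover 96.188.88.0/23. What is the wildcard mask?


Subnet mask: 255.255.254.0
Wildcard = 255.255.255.255 - subnet mask
255 - 255 = 0
255 - 255 = 0
255 - 254 = 1
255 - 0 = 255
Wildcard: 0.0.1.255


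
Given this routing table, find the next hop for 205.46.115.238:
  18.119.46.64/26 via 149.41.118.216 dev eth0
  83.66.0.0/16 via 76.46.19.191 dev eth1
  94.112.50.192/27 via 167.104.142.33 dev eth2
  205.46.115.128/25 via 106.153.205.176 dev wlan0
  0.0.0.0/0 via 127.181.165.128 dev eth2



Longest prefix match for 205.46.115.238:
  /26 18.119.46.64: no
  /16 83.66.0.0: no
  /27 94.112.50.192: no
  /25 205.46.115.128: MATCH
  /0 0.0.0.0: MATCH
Selected: next-hop 106.153.205.176 via wlan0 (matched /25)


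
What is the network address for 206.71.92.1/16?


IP:   11001110.01000111.01011100.00000001
Mask: 11111111.11111111.00000000.00000000
AND operation:
Net:  11001110.01000111.00000000.00000000
Network: 206.71.0.0/16


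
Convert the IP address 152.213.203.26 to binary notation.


152 = 10011000
213 = 11010101
203 = 11001011
26 = 00011010
Binary: 10011000.11010101.11001011.00011010


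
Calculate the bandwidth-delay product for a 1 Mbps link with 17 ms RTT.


BDP = bandwidth * RTT
= 1 Mbps * 17 ms
= 1 * 1e6 * 17 / 1000 bits
= 17000 bits
= 2125 bytes
= 2.0752 KB
BDP = 17000 bits (2125 bytes)


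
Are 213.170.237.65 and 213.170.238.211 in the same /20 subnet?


Mask: 255.255.240.0
213.170.237.65 AND mask = 213.170.224.0
213.170.238.211 AND mask = 213.170.224.0
Yes, same subnet (213.170.224.0)


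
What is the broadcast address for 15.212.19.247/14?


Network: 15.212.0.0/14
Host bits = 18
Set all host bits to 1:
Broadcast: 15.215.255.255


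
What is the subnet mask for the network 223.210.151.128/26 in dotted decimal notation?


/26 means 26 network bits, 6 host bits
Binary: 11111111111111111111111111000000
Mask: 255.255.255.192


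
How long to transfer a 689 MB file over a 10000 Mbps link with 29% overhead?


Effective throughput = 10000 * (1 - 29/100) = 7100 Mbps
File size in Mb = 689 * 8 = 5512 Mb
Time = 5512 / 7100
Time = 0.7763 seconds


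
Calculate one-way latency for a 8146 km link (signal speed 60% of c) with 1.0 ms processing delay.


Speed = 0.6 * 3e5 km/s = 180000 km/s
Propagation delay = 8146 / 180000 = 0.0453 s = 45.2556 ms
Processing delay = 1.0 ms
Total one-way latency = 46.2556 ms


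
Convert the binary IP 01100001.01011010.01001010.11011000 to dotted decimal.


01100001 = 97
01011010 = 90
01001010 = 74
11011000 = 216
IP: 97.90.74.216


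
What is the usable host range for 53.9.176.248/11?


Network: 53.0.0.0
Broadcast: 53.31.255.255
First usable = network + 1
Last usable = broadcast - 1
Range: 53.0.0.1 to 53.31.255.254


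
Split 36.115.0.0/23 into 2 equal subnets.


New prefix = 23 + 1 = 24
Each subnet has 256 addresses
  36.115.0.0/24
  36.115.1.0/24
Subnets: 36.115.0.0/24, 36.115.1.0/24


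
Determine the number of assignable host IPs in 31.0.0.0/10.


Host bits = 32 - 10 = 22
Total addresses = 2^22 = 4194304
Usable = total - 2 (network and broadcast)
Usable hosts: 4194302


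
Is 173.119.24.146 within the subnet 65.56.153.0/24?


Subnet network: 65.56.153.0
Test IP AND mask: 173.119.24.0
No, 173.119.24.146 is not in 65.56.153.0/24


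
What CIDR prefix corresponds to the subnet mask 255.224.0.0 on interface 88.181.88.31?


Binary: 11111111.11100000.00000000.00000000
Count leading 1s
Prefix: /11


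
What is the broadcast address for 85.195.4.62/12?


Network: 85.192.0.0/12
Host bits = 20
Set all host bits to 1:
Broadcast: 85.207.255.255


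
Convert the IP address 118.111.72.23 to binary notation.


118 = 01110110
111 = 01101111
72 = 01001000
23 = 00010111
Binary: 01110110.01101111.01001000.00010111


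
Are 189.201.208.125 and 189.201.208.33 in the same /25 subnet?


Mask: 255.255.255.128
189.201.208.125 AND mask = 189.201.208.0
189.201.208.33 AND mask = 189.201.208.0
Yes, same subnet (189.201.208.0)


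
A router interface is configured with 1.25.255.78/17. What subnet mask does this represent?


/17 means 17 network bits, 15 host bits
Binary: 11111111111111111000000000000000
Mask: 255.255.128.0


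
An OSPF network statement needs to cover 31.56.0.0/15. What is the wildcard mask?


Subnet mask: 255.254.0.0
Wildcard = 255.255.255.255 - subnet mask
255 - 255 = 0
255 - 254 = 1
255 - 0 = 255
255 - 0 = 255
Wildcard: 0.1.255.255


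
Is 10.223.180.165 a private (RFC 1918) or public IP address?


RFC 1918 private ranges:
  10.0.0.0/8 (10.0.0.0 - 10.255.255.255)
  172.16.0.0/12 (172.16.0.0 - 172.31.255.255)
  192.168.0.0/16 (192.168.0.0 - 192.168.255.255)
Private (in 10.0.0.0/8)


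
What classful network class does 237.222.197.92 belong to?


First octet: 237
Binary: 11101101
1110xxxx -> Class D (224-239)
Class D (multicast), default mask N/A


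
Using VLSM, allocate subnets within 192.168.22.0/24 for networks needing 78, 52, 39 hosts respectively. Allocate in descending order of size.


78 hosts -> /25 (126 usable): 192.168.22.0/25
52 hosts -> /26 (62 usable): 192.168.22.128/26
39 hosts -> /26 (62 usable): 192.168.22.192/26
Allocation: 192.168.22.0/25 (78 hosts, 126 usable); 192.168.22.128/26 (52 hosts, 62 usable); 192.168.22.192/26 (39 hosts, 62 usable)


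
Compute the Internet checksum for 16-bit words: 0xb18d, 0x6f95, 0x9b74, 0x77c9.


Sum all words (with carry folding):
+ 0xb18d = 0xb18d
+ 0x6f95 = 0x2123
+ 0x9b74 = 0xbc97
+ 0x77c9 = 0x3461
One's complement: ~0x3461
Checksum = 0xcb9e


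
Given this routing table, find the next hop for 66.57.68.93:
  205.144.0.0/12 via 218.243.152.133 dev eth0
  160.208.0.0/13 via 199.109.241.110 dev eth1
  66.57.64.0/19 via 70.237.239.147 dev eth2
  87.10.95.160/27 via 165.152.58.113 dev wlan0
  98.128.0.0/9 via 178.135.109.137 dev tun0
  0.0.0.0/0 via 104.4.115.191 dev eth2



Longest prefix match for 66.57.68.93:
  /12 205.144.0.0: no
  /13 160.208.0.0: no
  /19 66.57.64.0: MATCH
  /27 87.10.95.160: no
  /9 98.128.0.0: no
  /0 0.0.0.0: MATCH
Selected: next-hop 70.237.239.147 via eth2 (matched /19)


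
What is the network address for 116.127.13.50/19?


IP:   01110100.01111111.00001101.00110010
Mask: 11111111.11111111.11100000.00000000
AND operation:
Net:  01110100.01111111.00000000.00000000
Network: 116.127.0.0/19


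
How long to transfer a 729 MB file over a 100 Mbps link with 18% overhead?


Effective throughput = 100 * (1 - 18/100) = 82 Mbps
File size in Mb = 729 * 8 = 5832 Mb
Time = 5832 / 82
Time = 71.122 seconds


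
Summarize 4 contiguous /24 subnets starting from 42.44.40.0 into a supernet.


Original prefix: /24
Number of subnets: 4 = 2^2
New prefix = 24 - 2 = 22
Supernet: 42.44.40.0/22


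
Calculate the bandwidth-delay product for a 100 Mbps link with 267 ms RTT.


BDP = bandwidth * RTT
= 100 Mbps * 267 ms
= 100 * 1e6 * 267 / 1000 bits
= 26700000 bits
= 3337500 bytes
= 3259.2773 KB
BDP = 26700000 bits (3337500 bytes)


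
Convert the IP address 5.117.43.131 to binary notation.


5 = 00000101
117 = 01110101
43 = 00101011
131 = 10000011
Binary: 00000101.01110101.00101011.10000011


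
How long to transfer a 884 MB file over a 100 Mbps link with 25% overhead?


Effective throughput = 100 * (1 - 25/100) = 75 Mbps
File size in Mb = 884 * 8 = 7072 Mb
Time = 7072 / 75
Time = 94.2933 seconds


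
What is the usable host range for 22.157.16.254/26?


Network: 22.157.16.192
Broadcast: 22.157.16.255
First usable = network + 1
Last usable = broadcast - 1
Range: 22.157.16.193 to 22.157.16.254


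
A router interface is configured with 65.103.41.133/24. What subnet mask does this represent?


/24 means 24 network bits, 8 host bits
Binary: 11111111111111111111111100000000
Mask: 255.255.255.0


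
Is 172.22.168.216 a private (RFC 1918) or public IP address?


RFC 1918 private ranges:
  10.0.0.0/8 (10.0.0.0 - 10.255.255.255)
  172.16.0.0/12 (172.16.0.0 - 172.31.255.255)
  192.168.0.0/16 (192.168.0.0 - 192.168.255.255)
Private (in 172.16.0.0/12)


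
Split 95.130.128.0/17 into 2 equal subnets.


New prefix = 17 + 1 = 18
Each subnet has 16384 addresses
  95.130.128.0/18
  95.130.192.0/18
Subnets: 95.130.128.0/18, 95.130.192.0/18


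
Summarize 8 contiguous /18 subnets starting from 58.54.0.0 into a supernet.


Original prefix: /18
Number of subnets: 8 = 2^3
New prefix = 18 - 3 = 15
Supernet: 58.54.0.0/15


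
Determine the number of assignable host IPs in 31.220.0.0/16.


Host bits = 32 - 16 = 16
Total addresses = 2^16 = 65536
Usable = total - 2 (network and broadcast)
Usable hosts: 65534


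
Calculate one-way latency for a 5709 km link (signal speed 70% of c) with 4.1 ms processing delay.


Speed = 0.7 * 3e5 km/s = 210000 km/s
Propagation delay = 5709 / 210000 = 0.0272 s = 27.1857 ms
Processing delay = 4.1 ms
Total one-way latency = 31.2857 ms


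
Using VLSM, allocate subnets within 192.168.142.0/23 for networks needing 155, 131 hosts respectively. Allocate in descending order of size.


155 hosts -> /24 (254 usable): 192.168.142.0/24
131 hosts -> /24 (254 usable): 192.168.143.0/24
Allocation: 192.168.142.0/24 (155 hosts, 254 usable); 192.168.143.0/24 (131 hosts, 254 usable)


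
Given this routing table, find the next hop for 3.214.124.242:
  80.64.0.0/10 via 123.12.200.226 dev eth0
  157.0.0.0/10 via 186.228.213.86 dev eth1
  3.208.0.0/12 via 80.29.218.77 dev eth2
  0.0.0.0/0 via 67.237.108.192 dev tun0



Longest prefix match for 3.214.124.242:
  /10 80.64.0.0: no
  /10 157.0.0.0: no
  /12 3.208.0.0: MATCH
  /0 0.0.0.0: MATCH
Selected: next-hop 80.29.218.77 via eth2 (matched /12)


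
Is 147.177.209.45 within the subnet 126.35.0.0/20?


Subnet network: 126.35.0.0
Test IP AND mask: 147.177.208.0
No, 147.177.209.45 is not in 126.35.0.0/20


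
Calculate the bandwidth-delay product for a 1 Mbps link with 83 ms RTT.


BDP = bandwidth * RTT
= 1 Mbps * 83 ms
= 1 * 1e6 * 83 / 1000 bits
= 83000 bits
= 10375 bytes
= 10.1318 KB
BDP = 83000 bits (10375 bytes)


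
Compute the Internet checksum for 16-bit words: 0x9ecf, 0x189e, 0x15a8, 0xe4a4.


Sum all words (with carry folding):
+ 0x9ecf = 0x9ecf
+ 0x189e = 0xb76d
+ 0x15a8 = 0xcd15
+ 0xe4a4 = 0xb1ba
One's complement: ~0xb1ba
Checksum = 0x4e45


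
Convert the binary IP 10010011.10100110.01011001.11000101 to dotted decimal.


10010011 = 147
10100110 = 166
01011001 = 89
11000101 = 197
IP: 147.166.89.197


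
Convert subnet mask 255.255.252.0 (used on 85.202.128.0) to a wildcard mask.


Subnet mask: 255.255.252.0
Wildcard = 255.255.255.255 - subnet mask
255 - 255 = 0
255 - 255 = 0
255 - 252 = 3
255 - 0 = 255
Wildcard: 0.0.3.255


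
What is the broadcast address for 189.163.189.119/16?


Network: 189.163.0.0/16
Host bits = 16
Set all host bits to 1:
Broadcast: 189.163.255.255


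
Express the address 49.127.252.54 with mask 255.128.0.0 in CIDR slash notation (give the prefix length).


Binary: 11111111.10000000.00000000.00000000
Count leading 1s
Prefix: /9


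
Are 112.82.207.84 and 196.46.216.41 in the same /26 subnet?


Mask: 255.255.255.192
112.82.207.84 AND mask = 112.82.207.64
196.46.216.41 AND mask = 196.46.216.0
No, different subnets (112.82.207.64 vs 196.46.216.0)


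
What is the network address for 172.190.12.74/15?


IP:   10101100.10111110.00001100.01001010
Mask: 11111111.11111110.00000000.00000000
AND operation:
Net:  10101100.10111110.00000000.00000000
Network: 172.190.0.0/15


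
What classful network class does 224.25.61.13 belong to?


First octet: 224
Binary: 11100000
1110xxxx -> Class D (224-239)
Class D (multicast), default mask N/A


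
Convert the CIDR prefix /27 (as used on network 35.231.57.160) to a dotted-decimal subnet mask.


/27 means 27 network bits, 5 host bits
Binary: 11111111111111111111111111100000
Mask: 255.255.255.224


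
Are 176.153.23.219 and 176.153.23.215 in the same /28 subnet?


Mask: 255.255.255.240
176.153.23.219 AND mask = 176.153.23.208
176.153.23.215 AND mask = 176.153.23.208
Yes, same subnet (176.153.23.208)


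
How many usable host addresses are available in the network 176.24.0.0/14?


Host bits = 32 - 14 = 18
Total addresses = 2^18 = 262144
Usable = total - 2 (network and broadcast)
Usable hosts: 262142


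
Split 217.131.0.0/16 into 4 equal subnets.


New prefix = 16 + 2 = 18
Each subnet has 16384 addresses
  217.131.0.0/18
  217.131.64.0/18
  217.131.128.0/18
  217.131.192.0/18
Subnets: 217.131.0.0/18, 217.131.64.0/18, 217.131.128.0/18, 217.131.192.0/18


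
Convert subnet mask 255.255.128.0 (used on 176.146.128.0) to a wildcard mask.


Subnet mask: 255.255.128.0
Wildcard = 255.255.255.255 - subnet mask
255 - 255 = 0
255 - 255 = 0
255 - 128 = 127
255 - 0 = 255
Wildcard: 0.0.127.255


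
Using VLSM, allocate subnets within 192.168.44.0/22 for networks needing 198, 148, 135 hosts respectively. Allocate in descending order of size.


198 hosts -> /24 (254 usable): 192.168.44.0/24
148 hosts -> /24 (254 usable): 192.168.45.0/24
135 hosts -> /24 (254 usable): 192.168.46.0/24
Allocation: 192.168.44.0/24 (198 hosts, 254 usable); 192.168.45.0/24 (148 hosts, 254 usable); 192.168.46.0/24 (135 hosts, 254 usable)


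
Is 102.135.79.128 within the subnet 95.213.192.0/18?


Subnet network: 95.213.192.0
Test IP AND mask: 102.135.64.0
No, 102.135.79.128 is not in 95.213.192.0/18


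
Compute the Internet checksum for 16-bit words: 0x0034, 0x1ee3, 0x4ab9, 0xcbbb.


Sum all words (with carry folding):
+ 0x0034 = 0x0034
+ 0x1ee3 = 0x1f17
+ 0x4ab9 = 0x69d0
+ 0xcbbb = 0x358c
One's complement: ~0x358c
Checksum = 0xca73


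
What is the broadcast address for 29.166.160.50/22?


Network: 29.166.160.0/22
Host bits = 10
Set all host bits to 1:
Broadcast: 29.166.163.255


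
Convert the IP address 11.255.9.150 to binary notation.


11 = 00001011
255 = 11111111
9 = 00001001
150 = 10010110
Binary: 00001011.11111111.00001001.10010110


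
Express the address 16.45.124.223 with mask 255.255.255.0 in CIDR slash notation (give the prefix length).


Binary: 11111111.11111111.11111111.00000000
Count leading 1s
Prefix: /24


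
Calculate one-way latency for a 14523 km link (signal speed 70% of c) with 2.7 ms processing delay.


Speed = 0.7 * 3e5 km/s = 210000 km/s
Propagation delay = 14523 / 210000 = 0.0692 s = 69.1571 ms
Processing delay = 2.7 ms
Total one-way latency = 71.8571 ms


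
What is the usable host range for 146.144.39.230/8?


Network: 146.0.0.0
Broadcast: 146.255.255.255
First usable = network + 1
Last usable = broadcast - 1
Range: 146.0.0.1 to 146.255.255.254


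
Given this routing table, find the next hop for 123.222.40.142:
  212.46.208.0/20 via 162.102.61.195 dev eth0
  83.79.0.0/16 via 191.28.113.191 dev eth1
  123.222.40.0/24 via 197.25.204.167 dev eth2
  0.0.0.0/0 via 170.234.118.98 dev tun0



Longest prefix match for 123.222.40.142:
  /20 212.46.208.0: no
  /16 83.79.0.0: no
  /24 123.222.40.0: MATCH
  /0 0.0.0.0: MATCH
Selected: next-hop 197.25.204.167 via eth2 (matched /24)


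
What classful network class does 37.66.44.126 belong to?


First octet: 37
Binary: 00100101
0xxxxxxx -> Class A (1-126)
Class A, default mask 255.0.0.0 (/8)


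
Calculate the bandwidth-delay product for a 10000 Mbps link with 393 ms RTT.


BDP = bandwidth * RTT
= 10000 Mbps * 393 ms
= 10000 * 1e6 * 393 / 1000 bits
= 3930000000 bits
= 491250000 bytes
= 479736.3281 KB
BDP = 3930000000 bits (491250000 bytes)


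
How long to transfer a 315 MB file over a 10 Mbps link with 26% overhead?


Effective throughput = 10 * (1 - 26/100) = 7.4 Mbps
File size in Mb = 315 * 8 = 2520 Mb
Time = 2520 / 7.4
Time = 340.5405 seconds


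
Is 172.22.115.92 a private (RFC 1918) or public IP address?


RFC 1918 private ranges:
  10.0.0.0/8 (10.0.0.0 - 10.255.255.255)
  172.16.0.0/12 (172.16.0.0 - 172.31.255.255)
  192.168.0.0/16 (192.168.0.0 - 192.168.255.255)
Private (in 172.16.0.0/12)


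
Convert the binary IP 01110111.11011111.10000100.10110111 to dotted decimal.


01110111 = 119
11011111 = 223
10000100 = 132
10110111 = 183
IP: 119.223.132.183


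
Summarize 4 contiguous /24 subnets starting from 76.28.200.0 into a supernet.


Original prefix: /24
Number of subnets: 4 = 2^2
New prefix = 24 - 2 = 22
Supernet: 76.28.200.0/22


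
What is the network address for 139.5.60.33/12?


IP:   10001011.00000101.00111100.00100001
Mask: 11111111.11110000.00000000.00000000
AND operation:
Net:  10001011.00000000.00000000.00000000
Network: 139.0.0.0/12


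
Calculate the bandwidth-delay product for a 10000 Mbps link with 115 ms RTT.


BDP = bandwidth * RTT
= 10000 Mbps * 115 ms
= 10000 * 1e6 * 115 / 1000 bits
= 1150000000 bits
= 143750000 bytes
= 140380.8594 KB
BDP = 1150000000 bits (143750000 bytes)


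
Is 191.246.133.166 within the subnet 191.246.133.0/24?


Subnet network: 191.246.133.0
Test IP AND mask: 191.246.133.0
Yes, 191.246.133.166 is in 191.246.133.0/24


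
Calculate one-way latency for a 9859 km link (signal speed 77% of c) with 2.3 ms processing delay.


Speed = 0.77 * 3e5 km/s = 231000 km/s
Propagation delay = 9859 / 231000 = 0.0427 s = 42.6797 ms
Processing delay = 2.3 ms
Total one-way latency = 44.9797 ms


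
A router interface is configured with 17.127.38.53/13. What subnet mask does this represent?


/13 means 13 network bits, 19 host bits
Binary: 11111111111110000000000000000000
Mask: 255.248.0.0


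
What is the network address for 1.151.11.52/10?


IP:   00000001.10010111.00001011.00110100
Mask: 11111111.11000000.00000000.00000000
AND operation:
Net:  00000001.10000000.00000000.00000000
Network: 1.128.0.0/10


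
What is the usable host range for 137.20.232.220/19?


Network: 137.20.224.0
Broadcast: 137.20.255.255
First usable = network + 1
Last usable = broadcast - 1
Range: 137.20.224.1 to 137.20.255.254


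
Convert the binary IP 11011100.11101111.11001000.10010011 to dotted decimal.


11011100 = 220
11101111 = 239
11001000 = 200
10010011 = 147
IP: 220.239.200.147


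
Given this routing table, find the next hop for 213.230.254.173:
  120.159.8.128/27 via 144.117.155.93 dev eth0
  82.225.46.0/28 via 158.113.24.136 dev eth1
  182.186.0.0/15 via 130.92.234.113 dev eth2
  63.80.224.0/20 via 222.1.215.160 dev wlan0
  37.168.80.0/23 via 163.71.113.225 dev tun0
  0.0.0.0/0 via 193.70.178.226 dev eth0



Longest prefix match for 213.230.254.173:
  /27 120.159.8.128: no
  /28 82.225.46.0: no
  /15 182.186.0.0: no
  /20 63.80.224.0: no
  /23 37.168.80.0: no
  /0 0.0.0.0: MATCH
Selected: next-hop 193.70.178.226 via eth0 (matched /0)


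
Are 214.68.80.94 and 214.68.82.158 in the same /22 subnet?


Mask: 255.255.252.0
214.68.80.94 AND mask = 214.68.80.0
214.68.82.158 AND mask = 214.68.80.0
Yes, same subnet (214.68.80.0)


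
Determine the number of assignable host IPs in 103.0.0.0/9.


Host bits = 32 - 9 = 23
Total addresses = 2^23 = 8388608
Usable = total - 2 (network and broadcast)
Usable hosts: 8388606


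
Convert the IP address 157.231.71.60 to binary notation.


157 = 10011101
231 = 11100111
71 = 01000111
60 = 00111100
Binary: 10011101.11100111.01000111.00111100


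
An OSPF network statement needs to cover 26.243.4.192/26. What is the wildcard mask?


Subnet mask: 255.255.255.192
Wildcard = 255.255.255.255 - subnet mask
255 - 255 = 0
255 - 255 = 0
255 - 255 = 0
255 - 192 = 63
Wildcard: 0.0.0.63


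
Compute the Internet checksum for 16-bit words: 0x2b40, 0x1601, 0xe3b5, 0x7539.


Sum all words (with carry folding):
+ 0x2b40 = 0x2b40
+ 0x1601 = 0x4141
+ 0xe3b5 = 0x24f7
+ 0x7539 = 0x9a30
One's complement: ~0x9a30
Checksum = 0x65cf


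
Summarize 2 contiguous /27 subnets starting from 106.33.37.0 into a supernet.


Original prefix: /27
Number of subnets: 2 = 2^1
New prefix = 27 - 1 = 26
Supernet: 106.33.37.0/26


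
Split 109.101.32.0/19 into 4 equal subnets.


New prefix = 19 + 2 = 21
Each subnet has 2048 addresses
  109.101.32.0/21
  109.101.40.0/21
  109.101.48.0/21
  109.101.56.0/21
Subnets: 109.101.32.0/21, 109.101.40.0/21, 109.101.48.0/21, 109.101.56.0/21


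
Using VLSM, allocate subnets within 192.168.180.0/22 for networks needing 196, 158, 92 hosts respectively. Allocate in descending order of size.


196 hosts -> /24 (254 usable): 192.168.180.0/24
158 hosts -> /24 (254 usable): 192.168.181.0/24
92 hosts -> /25 (126 usable): 192.168.182.0/25
Allocation: 192.168.180.0/24 (196 hosts, 254 usable); 192.168.181.0/24 (158 hosts, 254 usable); 192.168.182.0/25 (92 hosts, 126 usable)
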